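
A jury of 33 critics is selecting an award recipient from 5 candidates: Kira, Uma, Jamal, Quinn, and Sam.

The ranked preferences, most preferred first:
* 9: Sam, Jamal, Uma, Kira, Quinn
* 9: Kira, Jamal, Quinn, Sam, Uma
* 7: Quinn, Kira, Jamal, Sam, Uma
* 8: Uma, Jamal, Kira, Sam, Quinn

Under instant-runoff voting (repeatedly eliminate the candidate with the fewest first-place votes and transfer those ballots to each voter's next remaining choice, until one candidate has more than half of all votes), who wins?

Kira

Round 1: Kira 9, Uma 8, Jamal 0, Quinn 7, Sam 9. Jamal eliminated.
Round 2: Kira 9, Uma 8, Quinn 7, Sam 9. Quinn eliminated.
Round 3: Kira 16, Uma 8, Sam 9. Uma eliminated.
Round 4: Kira 24, Sam 9. Kira has a majority (≥17).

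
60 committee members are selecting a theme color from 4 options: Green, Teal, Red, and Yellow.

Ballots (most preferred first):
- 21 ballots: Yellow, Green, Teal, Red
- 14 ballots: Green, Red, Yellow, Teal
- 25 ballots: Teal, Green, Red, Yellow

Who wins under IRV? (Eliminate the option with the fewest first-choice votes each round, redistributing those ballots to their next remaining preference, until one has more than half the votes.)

Yellow

Round 1: Green 14, Teal 25, Red 0, Yellow 21. Red eliminated.
Round 2: Green 14, Teal 25, Yellow 21. Green eliminated.
Round 3: Teal 25, Yellow 35. Yellow has a majority (≥31).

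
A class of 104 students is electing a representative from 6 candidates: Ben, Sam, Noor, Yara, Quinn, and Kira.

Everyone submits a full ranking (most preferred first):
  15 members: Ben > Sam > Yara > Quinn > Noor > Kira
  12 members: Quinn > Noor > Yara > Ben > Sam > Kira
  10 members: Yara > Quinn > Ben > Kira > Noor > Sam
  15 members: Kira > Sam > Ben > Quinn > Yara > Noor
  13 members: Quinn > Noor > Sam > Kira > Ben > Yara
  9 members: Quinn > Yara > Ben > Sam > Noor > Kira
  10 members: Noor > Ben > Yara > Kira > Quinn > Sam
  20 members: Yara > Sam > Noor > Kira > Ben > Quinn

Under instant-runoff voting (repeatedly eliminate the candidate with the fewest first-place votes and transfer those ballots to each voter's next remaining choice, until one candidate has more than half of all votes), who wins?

Round 1: Ben 15, Sam 0, Noor 10, Yara 30, Quinn 34, Kira 15. Sam eliminated.
Round 2: Ben 15, Noor 10, Yara 30, Quinn 34, Kira 15. Noor eliminated.
Round 3: Ben 25, Yara 30, Quinn 34, Kira 15. Kira eliminated.
Round 4: Ben 40, Yara 30, Quinn 34. Yara eliminated.
Round 5: Ben 60, Quinn 44. Ben has a majority (≥53).

Ben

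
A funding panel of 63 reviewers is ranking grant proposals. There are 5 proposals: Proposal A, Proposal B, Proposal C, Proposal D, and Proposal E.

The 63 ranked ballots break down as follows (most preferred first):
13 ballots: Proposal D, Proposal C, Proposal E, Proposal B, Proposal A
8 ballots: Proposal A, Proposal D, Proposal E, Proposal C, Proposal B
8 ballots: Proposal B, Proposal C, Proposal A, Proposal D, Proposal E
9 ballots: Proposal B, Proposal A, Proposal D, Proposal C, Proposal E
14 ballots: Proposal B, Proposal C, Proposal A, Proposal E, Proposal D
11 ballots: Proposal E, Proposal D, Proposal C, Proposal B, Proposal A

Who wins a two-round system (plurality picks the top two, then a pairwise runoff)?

Round 1 first-place votes: Proposal A 8, Proposal B 31, Proposal C 0, Proposal D 13, Proposal E 11. Proposal B and Proposal D advance.
Runoff: Proposal B is ranked above Proposal D on 31 ballots, Proposal D above Proposal B on 32.

Proposal D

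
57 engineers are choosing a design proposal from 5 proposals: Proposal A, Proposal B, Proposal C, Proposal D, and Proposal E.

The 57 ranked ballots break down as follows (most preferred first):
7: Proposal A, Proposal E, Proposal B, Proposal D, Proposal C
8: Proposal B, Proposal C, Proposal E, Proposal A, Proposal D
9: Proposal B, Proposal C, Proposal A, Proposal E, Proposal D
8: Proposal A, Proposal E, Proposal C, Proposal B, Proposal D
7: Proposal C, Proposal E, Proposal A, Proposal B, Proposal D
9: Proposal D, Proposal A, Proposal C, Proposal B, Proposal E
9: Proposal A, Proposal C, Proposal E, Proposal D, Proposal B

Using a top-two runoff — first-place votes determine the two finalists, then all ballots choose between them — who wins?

Proposal A

Round 1 first-place votes: Proposal A 24, Proposal B 17, Proposal C 7, Proposal D 9, Proposal E 0. Proposal A and Proposal B advance.
Runoff: Proposal A is ranked above Proposal B on 40 ballots, Proposal B above Proposal A on 17.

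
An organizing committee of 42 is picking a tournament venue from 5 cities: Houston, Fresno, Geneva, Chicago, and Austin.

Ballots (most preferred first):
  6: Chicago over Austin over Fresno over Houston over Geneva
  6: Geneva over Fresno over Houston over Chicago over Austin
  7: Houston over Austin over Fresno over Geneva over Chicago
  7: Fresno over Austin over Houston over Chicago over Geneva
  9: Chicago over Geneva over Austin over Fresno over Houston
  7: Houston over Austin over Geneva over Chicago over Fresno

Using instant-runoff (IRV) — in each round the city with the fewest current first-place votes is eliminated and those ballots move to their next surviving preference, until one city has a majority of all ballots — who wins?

Houston

Round 1: Houston 14, Fresno 7, Geneva 6, Chicago 15, Austin 0. Austin eliminated.
Round 2: Houston 14, Fresno 7, Geneva 6, Chicago 15. Geneva eliminated.
Round 3: Houston 14, Fresno 13, Chicago 15. Fresno eliminated.
Round 4: Houston 27, Chicago 15. Houston has a majority (≥22).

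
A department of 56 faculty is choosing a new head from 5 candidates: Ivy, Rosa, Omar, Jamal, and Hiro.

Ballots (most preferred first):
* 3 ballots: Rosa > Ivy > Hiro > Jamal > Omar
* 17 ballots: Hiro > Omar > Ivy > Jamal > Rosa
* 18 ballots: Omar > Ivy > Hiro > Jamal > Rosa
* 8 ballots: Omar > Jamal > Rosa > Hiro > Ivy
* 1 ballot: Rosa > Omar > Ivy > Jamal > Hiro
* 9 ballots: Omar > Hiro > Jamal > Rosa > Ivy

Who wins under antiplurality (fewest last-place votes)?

Jamal

Last-place votes: Ivy 17, Rosa 35, Omar 3, Jamal 0, Hiro 1.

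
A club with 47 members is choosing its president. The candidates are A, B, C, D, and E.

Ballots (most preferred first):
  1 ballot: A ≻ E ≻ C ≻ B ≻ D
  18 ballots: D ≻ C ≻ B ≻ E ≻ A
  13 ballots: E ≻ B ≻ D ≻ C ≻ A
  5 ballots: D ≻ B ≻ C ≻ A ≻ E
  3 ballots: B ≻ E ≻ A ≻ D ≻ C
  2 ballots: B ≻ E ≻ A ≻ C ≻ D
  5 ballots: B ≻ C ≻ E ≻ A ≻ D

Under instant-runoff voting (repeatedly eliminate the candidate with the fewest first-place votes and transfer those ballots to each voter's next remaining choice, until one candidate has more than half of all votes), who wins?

Round 1: A 1, B 10, C 0, D 23, E 13. C eliminated.
Round 2: A 1, B 10, D 23, E 13. A eliminated.
Round 3: B 10, D 23, E 14. B eliminated.
Round 4: D 23, E 24. E has a majority (≥24).

E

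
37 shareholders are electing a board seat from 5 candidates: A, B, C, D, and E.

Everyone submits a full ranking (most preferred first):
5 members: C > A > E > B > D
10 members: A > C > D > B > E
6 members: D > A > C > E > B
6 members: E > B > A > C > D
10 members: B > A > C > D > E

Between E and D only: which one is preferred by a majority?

E is ranked above D on 11 ballots; D above E on 26.

D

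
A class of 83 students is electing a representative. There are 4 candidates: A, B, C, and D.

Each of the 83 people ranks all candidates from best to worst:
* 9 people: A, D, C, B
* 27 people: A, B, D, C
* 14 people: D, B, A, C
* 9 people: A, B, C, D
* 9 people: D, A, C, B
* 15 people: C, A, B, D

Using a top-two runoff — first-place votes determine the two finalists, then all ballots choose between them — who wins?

A

Round 1 first-place votes: A 45, B 0, C 15, D 23. A and D advance.
Runoff: A is ranked above D on 60 ballots, D above A on 23.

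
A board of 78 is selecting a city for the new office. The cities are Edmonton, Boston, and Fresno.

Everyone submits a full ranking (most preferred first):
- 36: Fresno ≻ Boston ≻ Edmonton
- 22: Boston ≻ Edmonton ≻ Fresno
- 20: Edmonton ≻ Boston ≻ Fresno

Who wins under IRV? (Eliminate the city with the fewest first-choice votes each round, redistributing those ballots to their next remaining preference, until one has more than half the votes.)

Round 1: Edmonton 20, Boston 22, Fresno 36. Edmonton eliminated.
Round 2: Boston 42, Fresno 36. Boston has a majority (≥40).

Boston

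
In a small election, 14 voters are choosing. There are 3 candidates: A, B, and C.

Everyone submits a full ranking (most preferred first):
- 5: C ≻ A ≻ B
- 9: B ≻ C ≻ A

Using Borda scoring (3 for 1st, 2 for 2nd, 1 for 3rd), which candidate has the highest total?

A: 5×2 + 9×1 = 19
B: 5×1 + 9×3 = 32
C: 5×3 + 9×2 = 33

C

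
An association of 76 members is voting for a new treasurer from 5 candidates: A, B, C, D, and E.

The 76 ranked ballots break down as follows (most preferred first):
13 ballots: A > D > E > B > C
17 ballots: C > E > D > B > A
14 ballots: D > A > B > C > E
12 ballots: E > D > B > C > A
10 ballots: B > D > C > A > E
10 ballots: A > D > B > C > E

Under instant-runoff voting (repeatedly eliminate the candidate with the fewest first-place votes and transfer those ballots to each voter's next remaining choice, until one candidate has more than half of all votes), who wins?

Round 1: A 23, B 10, C 17, D 14, E 12. B eliminated.
Round 2: A 23, C 17, D 24, E 12. E eliminated.
Round 3: A 23, C 17, D 36. C eliminated.
Round 4: A 23, D 53. D has a majority (≥39).

D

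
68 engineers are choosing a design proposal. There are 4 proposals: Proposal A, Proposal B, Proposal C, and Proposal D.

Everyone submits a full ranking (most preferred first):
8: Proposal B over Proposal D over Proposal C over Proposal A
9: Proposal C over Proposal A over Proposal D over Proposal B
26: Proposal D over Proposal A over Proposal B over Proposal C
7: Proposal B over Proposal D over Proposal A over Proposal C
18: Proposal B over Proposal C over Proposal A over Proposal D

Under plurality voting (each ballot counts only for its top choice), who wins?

Proposal B

First-place votes: Proposal A 0, Proposal B 33, Proposal C 9, Proposal D 26.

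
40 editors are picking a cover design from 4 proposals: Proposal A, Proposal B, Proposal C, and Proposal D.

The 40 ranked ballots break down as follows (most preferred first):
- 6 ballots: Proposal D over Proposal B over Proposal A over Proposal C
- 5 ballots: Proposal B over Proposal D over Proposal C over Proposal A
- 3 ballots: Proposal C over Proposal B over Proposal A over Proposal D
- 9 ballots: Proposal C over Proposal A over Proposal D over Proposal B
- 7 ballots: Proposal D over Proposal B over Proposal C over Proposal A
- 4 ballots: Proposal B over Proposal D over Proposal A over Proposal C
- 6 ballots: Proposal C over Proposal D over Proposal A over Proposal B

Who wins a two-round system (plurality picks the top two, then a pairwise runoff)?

Proposal D

Round 1 first-place votes: Proposal A 0, Proposal B 9, Proposal C 18, Proposal D 13. Proposal C and Proposal D advance.
Runoff: Proposal C is ranked above Proposal D on 18 ballots, Proposal D above Proposal C on 22.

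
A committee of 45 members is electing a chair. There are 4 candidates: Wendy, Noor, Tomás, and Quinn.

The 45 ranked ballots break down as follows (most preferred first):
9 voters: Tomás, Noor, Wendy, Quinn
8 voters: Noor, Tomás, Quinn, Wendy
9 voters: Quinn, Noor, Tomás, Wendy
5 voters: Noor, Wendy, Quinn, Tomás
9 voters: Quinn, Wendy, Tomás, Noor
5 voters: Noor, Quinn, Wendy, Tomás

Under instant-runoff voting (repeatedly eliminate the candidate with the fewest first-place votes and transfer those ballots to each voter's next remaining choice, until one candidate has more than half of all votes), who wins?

Noor

Round 1: Wendy 0, Noor 18, Tomás 9, Quinn 18. Wendy eliminated.
Round 2: Noor 18, Tomás 9, Quinn 18. Tomás eliminated.
Round 3: Noor 27, Quinn 18. Noor has a majority (≥23).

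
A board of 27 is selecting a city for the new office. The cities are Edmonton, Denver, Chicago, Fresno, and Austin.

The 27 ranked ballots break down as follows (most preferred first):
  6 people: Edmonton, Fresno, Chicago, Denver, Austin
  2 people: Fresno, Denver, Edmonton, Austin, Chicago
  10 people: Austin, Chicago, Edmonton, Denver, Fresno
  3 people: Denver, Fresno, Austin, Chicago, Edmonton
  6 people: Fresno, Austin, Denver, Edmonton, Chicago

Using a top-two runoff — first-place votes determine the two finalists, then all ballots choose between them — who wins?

Round 1 first-place votes: Edmonton 6, Denver 3, Chicago 0, Fresno 8, Austin 10. Austin and Fresno advance.
Runoff: Austin is ranked above Fresno on 10 ballots, Fresno above Austin on 17.

Fresno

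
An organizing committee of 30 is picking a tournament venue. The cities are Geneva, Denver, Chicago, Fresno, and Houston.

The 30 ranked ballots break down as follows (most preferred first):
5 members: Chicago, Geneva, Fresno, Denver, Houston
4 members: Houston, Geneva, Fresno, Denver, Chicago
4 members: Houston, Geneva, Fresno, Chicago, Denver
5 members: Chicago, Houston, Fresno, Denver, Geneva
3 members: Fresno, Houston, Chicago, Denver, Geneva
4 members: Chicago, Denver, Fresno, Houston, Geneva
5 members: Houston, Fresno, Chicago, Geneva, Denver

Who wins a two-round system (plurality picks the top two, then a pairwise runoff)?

Round 1 first-place votes: Geneva 0, Denver 0, Chicago 14, Fresno 3, Houston 13. Chicago and Houston advance.
Runoff: Chicago is ranked above Houston on 14 ballots, Houston above Chicago on 16.

Houston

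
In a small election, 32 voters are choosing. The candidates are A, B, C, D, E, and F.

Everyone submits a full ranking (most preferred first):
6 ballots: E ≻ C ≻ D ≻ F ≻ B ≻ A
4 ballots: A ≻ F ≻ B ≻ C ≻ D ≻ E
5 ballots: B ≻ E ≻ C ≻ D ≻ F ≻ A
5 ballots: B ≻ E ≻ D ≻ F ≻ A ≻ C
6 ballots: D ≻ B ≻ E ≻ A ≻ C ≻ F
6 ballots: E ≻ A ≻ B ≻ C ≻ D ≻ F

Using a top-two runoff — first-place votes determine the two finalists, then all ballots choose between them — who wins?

B

Round 1 first-place votes: A 4, B 10, C 0, D 6, E 12, F 0. E and B advance.
Runoff: E is ranked above B on 12 ballots, B above E on 20.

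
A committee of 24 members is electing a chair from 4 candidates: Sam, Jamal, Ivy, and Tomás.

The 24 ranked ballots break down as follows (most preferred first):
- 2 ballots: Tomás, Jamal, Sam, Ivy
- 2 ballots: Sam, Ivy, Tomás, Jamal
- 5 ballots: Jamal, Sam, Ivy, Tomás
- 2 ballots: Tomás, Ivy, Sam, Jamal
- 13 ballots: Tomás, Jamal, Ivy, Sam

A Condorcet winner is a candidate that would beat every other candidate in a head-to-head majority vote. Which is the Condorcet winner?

Tomás

Tomás vs Sam: 17–7
Tomás vs Jamal: 19–5
Tomás vs Ivy: 17–7
Tomás beats every other candidate.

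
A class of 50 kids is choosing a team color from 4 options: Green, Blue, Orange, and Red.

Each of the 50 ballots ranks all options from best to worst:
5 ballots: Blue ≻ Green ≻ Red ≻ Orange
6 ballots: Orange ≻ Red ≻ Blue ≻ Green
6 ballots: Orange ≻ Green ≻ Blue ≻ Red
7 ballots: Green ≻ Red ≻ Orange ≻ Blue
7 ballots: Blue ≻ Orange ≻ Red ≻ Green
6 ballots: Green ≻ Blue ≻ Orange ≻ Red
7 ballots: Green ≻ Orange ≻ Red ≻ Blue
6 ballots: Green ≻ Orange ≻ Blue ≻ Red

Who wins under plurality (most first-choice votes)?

First-place votes: Green 26, Blue 12, Orange 12, Red 0.

Green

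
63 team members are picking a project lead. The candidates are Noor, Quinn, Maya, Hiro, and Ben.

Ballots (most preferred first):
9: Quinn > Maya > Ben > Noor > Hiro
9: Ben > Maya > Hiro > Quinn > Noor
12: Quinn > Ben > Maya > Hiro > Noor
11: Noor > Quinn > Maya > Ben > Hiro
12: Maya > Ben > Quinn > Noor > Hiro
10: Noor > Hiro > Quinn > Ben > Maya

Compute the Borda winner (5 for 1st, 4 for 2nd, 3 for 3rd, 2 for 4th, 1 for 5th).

Quinn

Noor: 9×2 + 9×1 + 12×1 + 11×5 + 12×2 + 10×5 = 168
Quinn: 9×5 + 9×2 + 12×5 + 11×4 + 12×3 + 10×3 = 233
Maya: 9×4 + 9×4 + 12×3 + 11×3 + 12×5 + 10×1 = 211
Hiro: 9×1 + 9×3 + 12×2 + 11×1 + 12×1 + 10×4 = 123
Ben: 9×3 + 9×5 + 12×4 + 11×2 + 12×4 + 10×2 = 210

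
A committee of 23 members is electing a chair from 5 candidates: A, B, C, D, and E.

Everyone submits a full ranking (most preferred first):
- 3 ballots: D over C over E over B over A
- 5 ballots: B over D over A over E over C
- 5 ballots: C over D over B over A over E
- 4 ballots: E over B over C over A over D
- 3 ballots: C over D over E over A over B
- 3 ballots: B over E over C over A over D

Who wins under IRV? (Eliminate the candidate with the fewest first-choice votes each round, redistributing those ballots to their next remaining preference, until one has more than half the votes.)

Round 1: A 0, B 8, C 8, D 3, E 4. A eliminated.
Round 2: B 8, C 8, D 3, E 4. D eliminated.
Round 3: B 8, C 11, E 4. E eliminated.
Round 4: B 12, C 11. B has a majority (≥12).

B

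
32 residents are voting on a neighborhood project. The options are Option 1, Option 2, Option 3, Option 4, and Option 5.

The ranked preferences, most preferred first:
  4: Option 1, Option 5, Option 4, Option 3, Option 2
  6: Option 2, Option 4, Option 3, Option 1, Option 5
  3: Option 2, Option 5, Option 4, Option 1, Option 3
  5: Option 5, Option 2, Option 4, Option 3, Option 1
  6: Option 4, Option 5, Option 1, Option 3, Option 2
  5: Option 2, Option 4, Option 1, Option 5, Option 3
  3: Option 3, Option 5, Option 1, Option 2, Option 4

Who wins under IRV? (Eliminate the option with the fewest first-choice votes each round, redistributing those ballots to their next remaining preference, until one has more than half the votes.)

Option 5

Round 1: Option 1 4, Option 2 14, Option 3 3, Option 4 6, Option 5 5. Option 3 eliminated.
Round 2: Option 1 4, Option 2 14, Option 4 6, Option 5 8. Option 1 eliminated.
Round 3: Option 2 14, Option 4 6, Option 5 12. Option 4 eliminated.
Round 4: Option 2 14, Option 5 18. Option 5 has a majority (≥17).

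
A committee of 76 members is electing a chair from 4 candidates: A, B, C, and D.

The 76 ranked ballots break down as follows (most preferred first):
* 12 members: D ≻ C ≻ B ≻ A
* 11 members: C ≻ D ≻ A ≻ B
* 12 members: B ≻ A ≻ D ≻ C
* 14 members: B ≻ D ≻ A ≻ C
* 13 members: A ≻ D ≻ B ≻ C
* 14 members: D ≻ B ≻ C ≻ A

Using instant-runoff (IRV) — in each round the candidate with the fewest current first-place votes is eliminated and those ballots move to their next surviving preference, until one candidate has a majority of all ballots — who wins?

D

Round 1: A 13, B 26, C 11, D 26. C eliminated.
Round 2: A 13, B 26, D 37. A eliminated.
Round 3: B 26, D 50. D has a majority (≥39).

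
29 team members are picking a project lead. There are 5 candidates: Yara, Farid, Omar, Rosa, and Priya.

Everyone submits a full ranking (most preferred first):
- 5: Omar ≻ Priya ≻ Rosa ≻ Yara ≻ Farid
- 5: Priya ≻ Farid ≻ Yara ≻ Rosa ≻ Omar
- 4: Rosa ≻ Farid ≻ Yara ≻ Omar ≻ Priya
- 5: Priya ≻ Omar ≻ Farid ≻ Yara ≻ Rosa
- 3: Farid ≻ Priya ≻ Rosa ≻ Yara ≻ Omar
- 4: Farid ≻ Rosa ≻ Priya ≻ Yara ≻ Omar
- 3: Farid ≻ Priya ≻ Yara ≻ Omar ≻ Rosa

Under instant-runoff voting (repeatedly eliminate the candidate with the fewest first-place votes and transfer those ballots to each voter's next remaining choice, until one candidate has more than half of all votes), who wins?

Round 1: Yara 0, Farid 10, Omar 5, Rosa 4, Priya 10. Yara eliminated.
Round 2: Farid 10, Omar 5, Rosa 4, Priya 10. Rosa eliminated.
Round 3: Farid 14, Omar 5, Priya 10. Omar eliminated.
Round 4: Farid 14, Priya 15. Priya has a majority (≥15).

Priya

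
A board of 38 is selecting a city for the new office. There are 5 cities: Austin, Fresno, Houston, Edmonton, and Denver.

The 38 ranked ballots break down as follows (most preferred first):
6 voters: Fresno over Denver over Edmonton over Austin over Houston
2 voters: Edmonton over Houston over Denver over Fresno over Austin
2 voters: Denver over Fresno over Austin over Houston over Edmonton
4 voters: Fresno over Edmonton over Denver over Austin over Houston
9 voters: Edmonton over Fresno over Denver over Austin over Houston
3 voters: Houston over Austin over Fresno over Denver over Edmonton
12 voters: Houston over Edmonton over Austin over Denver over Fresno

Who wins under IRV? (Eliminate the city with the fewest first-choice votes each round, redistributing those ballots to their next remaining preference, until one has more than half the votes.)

Fresno

Round 1: Austin 0, Fresno 10, Houston 15, Edmonton 11, Denver 2. Austin eliminated.
Round 2: Fresno 10, Houston 15, Edmonton 11, Denver 2. Denver eliminated.
Round 3: Fresno 12, Houston 15, Edmonton 11. Edmonton eliminated.
Round 4: Fresno 21, Houston 17. Fresno has a majority (≥20).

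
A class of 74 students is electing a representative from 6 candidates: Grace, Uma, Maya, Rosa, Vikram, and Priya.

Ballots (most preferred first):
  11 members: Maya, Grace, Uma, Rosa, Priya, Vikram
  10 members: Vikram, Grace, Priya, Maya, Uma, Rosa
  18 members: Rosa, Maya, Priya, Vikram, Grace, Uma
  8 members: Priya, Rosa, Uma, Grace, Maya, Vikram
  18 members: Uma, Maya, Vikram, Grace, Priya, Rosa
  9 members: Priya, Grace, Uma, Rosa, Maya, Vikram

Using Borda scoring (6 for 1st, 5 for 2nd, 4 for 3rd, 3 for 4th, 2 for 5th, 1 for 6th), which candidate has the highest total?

Grace: 11×5 + 10×5 + 18×2 + 8×3 + 18×3 + 9×5 = 264
Uma: 11×4 + 10×2 + 18×1 + 8×4 + 18×6 + 9×4 = 258
Maya: 11×6 + 10×3 + 18×5 + 8×2 + 18×5 + 9×2 = 310
Rosa: 11×3 + 10×1 + 18×6 + 8×5 + 18×1 + 9×3 = 236
Vikram: 11×1 + 10×6 + 18×3 + 8×1 + 18×4 + 9×1 = 214
Priya: 11×2 + 10×4 + 18×4 + 8×6 + 18×2 + 9×6 = 272

Maya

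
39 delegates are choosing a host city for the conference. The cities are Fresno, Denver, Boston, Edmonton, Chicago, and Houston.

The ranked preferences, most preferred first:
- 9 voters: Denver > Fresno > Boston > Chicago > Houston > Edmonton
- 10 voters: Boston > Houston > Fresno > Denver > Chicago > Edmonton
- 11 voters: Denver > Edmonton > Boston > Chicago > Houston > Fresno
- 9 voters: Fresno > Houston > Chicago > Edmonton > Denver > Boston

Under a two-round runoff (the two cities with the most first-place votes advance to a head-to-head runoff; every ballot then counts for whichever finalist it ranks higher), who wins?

Denver

Round 1 first-place votes: Fresno 9, Denver 20, Boston 10, Edmonton 0, Chicago 0, Houston 0. Denver and Boston advance.
Runoff: Denver is ranked above Boston on 29 ballots, Boston above Denver on 10.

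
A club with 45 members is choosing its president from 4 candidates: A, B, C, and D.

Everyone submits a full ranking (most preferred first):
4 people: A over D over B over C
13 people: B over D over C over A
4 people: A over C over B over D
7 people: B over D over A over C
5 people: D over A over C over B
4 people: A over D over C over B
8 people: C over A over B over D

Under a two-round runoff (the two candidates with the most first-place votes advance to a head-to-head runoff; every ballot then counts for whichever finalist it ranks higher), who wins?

A

Round 1 first-place votes: A 12, B 20, C 8, D 5. B and A advance.
Runoff: B is ranked above A on 20 ballots, A above B on 25.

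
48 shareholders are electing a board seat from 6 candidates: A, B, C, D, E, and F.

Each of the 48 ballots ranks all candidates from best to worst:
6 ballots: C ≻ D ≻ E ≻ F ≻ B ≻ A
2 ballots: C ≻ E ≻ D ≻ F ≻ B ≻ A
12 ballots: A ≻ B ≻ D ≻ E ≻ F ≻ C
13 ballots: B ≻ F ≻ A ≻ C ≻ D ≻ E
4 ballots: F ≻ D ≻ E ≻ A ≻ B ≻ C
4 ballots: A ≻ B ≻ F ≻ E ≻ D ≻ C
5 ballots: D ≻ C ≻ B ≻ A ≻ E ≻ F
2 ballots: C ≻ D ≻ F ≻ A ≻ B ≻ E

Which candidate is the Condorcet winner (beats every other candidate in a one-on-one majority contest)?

B

B vs A: 26–22
B vs C: 33–15
B vs D: 29–19
B vs E: 36–12
B vs F: 34–14
B beats every other candidate.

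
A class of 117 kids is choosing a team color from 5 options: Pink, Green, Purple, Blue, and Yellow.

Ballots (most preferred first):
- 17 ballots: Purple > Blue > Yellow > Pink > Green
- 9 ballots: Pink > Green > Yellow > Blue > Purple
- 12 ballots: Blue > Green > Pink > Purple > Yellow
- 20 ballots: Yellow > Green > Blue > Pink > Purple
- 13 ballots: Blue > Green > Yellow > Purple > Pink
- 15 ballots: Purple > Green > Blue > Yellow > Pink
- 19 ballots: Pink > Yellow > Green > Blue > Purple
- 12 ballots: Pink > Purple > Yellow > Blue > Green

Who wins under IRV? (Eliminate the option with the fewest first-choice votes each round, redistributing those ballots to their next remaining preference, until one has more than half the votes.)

Blue

Round 1: Pink 40, Green 0, Purple 32, Blue 25, Yellow 20. Green eliminated.
Round 2: Pink 40, Purple 32, Blue 25, Yellow 20. Yellow eliminated.
Round 3: Pink 40, Purple 32, Blue 45. Purple eliminated.
Round 4: Pink 40, Blue 77. Blue has a majority (≥59).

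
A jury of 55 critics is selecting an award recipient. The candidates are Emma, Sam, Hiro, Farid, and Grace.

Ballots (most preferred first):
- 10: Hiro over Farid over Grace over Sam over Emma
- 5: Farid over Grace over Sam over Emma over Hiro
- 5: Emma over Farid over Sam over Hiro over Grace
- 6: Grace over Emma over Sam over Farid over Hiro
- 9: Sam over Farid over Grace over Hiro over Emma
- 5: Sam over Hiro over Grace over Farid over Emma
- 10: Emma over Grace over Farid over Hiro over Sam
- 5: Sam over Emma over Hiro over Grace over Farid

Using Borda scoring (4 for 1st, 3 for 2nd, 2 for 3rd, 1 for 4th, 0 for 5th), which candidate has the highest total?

Farid

Emma: 10×0 + 5×1 + 5×4 + 6×3 + 9×0 + 5×0 + 10×4 + 5×3 = 98
Sam: 10×1 + 5×2 + 5×2 + 6×2 + 9×4 + 5×4 + 10×0 + 5×4 = 118
Hiro: 10×4 + 5×0 + 5×1 + 6×0 + 9×1 + 5×3 + 10×1 + 5×2 = 89
Farid: 10×3 + 5×4 + 5×3 + 6×1 + 9×3 + 5×1 + 10×2 + 5×0 = 123
Grace: 10×2 + 5×3 + 5×0 + 6×4 + 9×2 + 5×2 + 10×3 + 5×1 = 122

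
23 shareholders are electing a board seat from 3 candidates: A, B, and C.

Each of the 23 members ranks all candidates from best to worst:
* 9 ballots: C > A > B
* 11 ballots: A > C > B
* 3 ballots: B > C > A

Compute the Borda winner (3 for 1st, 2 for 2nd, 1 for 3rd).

C

A: 9×2 + 11×3 + 3×1 = 54
B: 9×1 + 11×1 + 3×3 = 29
C: 9×3 + 11×2 + 3×2 = 55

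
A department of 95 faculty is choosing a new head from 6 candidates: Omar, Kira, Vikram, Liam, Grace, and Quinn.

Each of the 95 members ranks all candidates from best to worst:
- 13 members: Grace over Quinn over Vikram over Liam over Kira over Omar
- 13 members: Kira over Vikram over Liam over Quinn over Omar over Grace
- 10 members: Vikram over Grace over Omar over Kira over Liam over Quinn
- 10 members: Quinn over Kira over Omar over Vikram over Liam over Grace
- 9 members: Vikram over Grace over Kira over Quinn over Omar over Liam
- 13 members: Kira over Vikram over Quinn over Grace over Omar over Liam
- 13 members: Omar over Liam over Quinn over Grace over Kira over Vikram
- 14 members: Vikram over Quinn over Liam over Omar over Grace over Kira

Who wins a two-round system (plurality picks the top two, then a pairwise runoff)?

Kira

Round 1 first-place votes: Omar 13, Kira 26, Vikram 33, Liam 0, Grace 13, Quinn 10. Vikram and Kira advance.
Runoff: Vikram is ranked above Kira on 46 ballots, Kira above Vikram on 49.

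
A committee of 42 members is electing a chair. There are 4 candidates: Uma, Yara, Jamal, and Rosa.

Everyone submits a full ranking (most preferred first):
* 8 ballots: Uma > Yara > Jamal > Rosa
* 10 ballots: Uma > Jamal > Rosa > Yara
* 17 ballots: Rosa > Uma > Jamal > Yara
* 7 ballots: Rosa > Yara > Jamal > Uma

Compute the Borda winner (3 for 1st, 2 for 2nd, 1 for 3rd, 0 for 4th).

Uma

Uma: 8×3 + 10×3 + 17×2 + 7×0 = 88
Yara: 8×2 + 10×0 + 17×0 + 7×2 = 30
Jamal: 8×1 + 10×2 + 17×1 + 7×1 = 52
Rosa: 8×0 + 10×1 + 17×3 + 7×3 = 82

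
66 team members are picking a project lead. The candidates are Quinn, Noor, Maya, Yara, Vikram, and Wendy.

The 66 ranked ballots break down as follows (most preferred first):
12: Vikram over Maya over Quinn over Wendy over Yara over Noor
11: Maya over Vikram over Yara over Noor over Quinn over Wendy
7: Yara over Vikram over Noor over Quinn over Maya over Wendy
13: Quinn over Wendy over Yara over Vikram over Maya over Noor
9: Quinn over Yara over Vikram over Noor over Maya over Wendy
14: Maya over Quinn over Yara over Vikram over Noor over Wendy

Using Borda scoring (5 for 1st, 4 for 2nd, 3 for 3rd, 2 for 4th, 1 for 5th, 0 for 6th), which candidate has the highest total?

Quinn: 12×3 + 11×1 + 7×2 + 13×5 + 9×5 + 14×4 = 227
Noor: 12×0 + 11×2 + 7×3 + 13×0 + 9×2 + 14×1 = 75
Maya: 12×4 + 11×5 + 7×1 + 13×1 + 9×1 + 14×5 = 202
Yara: 12×1 + 11×3 + 7×5 + 13×3 + 9×4 + 14×3 = 197
Vikram: 12×5 + 11×4 + 7×4 + 13×2 + 9×3 + 14×2 = 213
Wendy: 12×2 + 11×0 + 7×0 + 13×4 + 9×0 + 14×0 = 76

Quinn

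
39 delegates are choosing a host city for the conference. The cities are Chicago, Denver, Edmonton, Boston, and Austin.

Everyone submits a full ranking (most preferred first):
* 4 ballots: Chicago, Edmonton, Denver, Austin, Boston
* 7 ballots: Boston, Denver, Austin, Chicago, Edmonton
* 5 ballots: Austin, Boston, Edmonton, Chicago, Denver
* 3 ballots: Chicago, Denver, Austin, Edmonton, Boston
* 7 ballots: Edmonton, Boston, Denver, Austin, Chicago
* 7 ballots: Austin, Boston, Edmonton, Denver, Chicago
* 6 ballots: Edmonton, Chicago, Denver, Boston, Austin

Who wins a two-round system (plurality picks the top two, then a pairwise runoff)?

Austin

Round 1 first-place votes: Chicago 7, Denver 0, Edmonton 13, Boston 7, Austin 12. Edmonton and Austin advance.
Runoff: Edmonton is ranked above Austin on 17 ballots, Austin above Edmonton on 22.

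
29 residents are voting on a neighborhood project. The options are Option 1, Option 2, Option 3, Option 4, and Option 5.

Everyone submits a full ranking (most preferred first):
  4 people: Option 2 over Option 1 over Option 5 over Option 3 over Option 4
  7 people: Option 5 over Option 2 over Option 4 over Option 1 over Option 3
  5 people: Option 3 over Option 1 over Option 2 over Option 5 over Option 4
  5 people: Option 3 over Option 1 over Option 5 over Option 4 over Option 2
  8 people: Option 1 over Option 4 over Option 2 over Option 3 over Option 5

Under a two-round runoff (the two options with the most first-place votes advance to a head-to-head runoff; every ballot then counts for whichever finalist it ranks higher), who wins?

Option 1

Round 1 first-place votes: Option 1 8, Option 2 4, Option 3 10, Option 4 0, Option 5 7. Option 3 and Option 1 advance.
Runoff: Option 3 is ranked above Option 1 on 10 ballots, Option 1 above Option 3 on 19.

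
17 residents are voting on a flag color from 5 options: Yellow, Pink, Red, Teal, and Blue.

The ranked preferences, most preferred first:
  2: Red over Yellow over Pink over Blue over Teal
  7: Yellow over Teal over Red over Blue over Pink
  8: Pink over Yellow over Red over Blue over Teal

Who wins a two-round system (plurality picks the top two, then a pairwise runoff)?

Round 1 first-place votes: Yellow 7, Pink 8, Red 2, Teal 0, Blue 0. Pink and Yellow advance.
Runoff: Pink is ranked above Yellow on 8 ballots, Yellow above Pink on 9.

Yellow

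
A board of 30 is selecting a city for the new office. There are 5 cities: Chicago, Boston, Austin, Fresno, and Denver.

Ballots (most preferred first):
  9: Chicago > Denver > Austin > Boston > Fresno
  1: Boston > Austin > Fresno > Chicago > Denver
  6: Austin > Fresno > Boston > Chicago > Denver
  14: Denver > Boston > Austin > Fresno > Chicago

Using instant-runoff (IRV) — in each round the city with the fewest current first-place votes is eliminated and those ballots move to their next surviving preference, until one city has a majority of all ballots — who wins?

Round 1: Chicago 9, Boston 1, Austin 6, Fresno 0, Denver 14. Fresno eliminated.
Round 2: Chicago 9, Boston 1, Austin 6, Denver 14. Boston eliminated.
Round 3: Chicago 9, Austin 7, Denver 14. Austin eliminated.
Round 4: Chicago 16, Denver 14. Chicago has a majority (≥16).

Chicago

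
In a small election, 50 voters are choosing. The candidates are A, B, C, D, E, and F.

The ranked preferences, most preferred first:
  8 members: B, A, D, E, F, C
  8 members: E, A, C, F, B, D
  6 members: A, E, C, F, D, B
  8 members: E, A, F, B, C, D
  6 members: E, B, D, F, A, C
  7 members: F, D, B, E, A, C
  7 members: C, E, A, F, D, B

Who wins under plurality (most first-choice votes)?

First-place votes: A 6, B 8, C 7, D 0, E 22, F 7.

E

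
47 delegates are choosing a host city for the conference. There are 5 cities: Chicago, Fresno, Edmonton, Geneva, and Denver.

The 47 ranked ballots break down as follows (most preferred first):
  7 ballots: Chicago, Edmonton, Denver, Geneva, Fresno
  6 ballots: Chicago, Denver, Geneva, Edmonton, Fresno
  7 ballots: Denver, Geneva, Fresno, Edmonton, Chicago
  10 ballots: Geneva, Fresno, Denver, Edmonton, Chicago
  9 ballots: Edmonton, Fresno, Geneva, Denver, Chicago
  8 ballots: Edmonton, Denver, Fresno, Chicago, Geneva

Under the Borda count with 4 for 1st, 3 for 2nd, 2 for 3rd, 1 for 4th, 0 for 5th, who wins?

Denver

Chicago: 7×4 + 6×4 + 7×0 + 10×0 + 9×0 + 8×1 = 60
Fresno: 7×0 + 6×0 + 7×2 + 10×3 + 9×3 + 8×2 = 87
Edmonton: 7×3 + 6×1 + 7×1 + 10×1 + 9×4 + 8×4 = 112
Geneva: 7×1 + 6×2 + 7×3 + 10×4 + 9×2 + 8×0 = 98
Denver: 7×2 + 6×3 + 7×4 + 10×2 + 9×1 + 8×3 = 113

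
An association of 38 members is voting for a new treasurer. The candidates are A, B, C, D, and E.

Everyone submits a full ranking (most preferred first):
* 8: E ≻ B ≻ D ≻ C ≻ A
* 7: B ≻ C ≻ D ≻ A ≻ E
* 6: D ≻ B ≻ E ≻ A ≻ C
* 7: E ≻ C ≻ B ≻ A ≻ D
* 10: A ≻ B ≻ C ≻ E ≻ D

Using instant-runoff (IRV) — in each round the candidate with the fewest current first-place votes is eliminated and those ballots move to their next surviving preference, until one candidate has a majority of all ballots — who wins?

Round 1: A 10, B 7, C 0, D 6, E 15. C eliminated.
Round 2: A 10, B 7, D 6, E 15. D eliminated.
Round 3: A 10, B 13, E 15. A eliminated.
Round 4: B 23, E 15. B has a majority (≥20).

B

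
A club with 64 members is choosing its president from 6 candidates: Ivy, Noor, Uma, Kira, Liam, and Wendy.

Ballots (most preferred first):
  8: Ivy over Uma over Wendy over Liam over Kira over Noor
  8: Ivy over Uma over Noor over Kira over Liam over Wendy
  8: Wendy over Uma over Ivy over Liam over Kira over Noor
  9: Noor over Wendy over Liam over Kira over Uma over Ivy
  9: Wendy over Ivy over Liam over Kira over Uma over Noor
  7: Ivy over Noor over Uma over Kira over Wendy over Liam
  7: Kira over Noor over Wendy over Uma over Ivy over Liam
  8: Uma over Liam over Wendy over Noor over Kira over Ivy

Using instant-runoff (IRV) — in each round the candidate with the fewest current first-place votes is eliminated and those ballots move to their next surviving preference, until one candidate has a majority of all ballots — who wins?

Round 1: Ivy 23, Noor 9, Uma 8, Kira 7, Liam 0, Wendy 17. Liam eliminated.
Round 2: Ivy 23, Noor 9, Uma 8, Kira 7, Wendy 17. Kira eliminated.
Round 3: Ivy 23, Noor 16, Uma 8, Wendy 17. Uma eliminated.
Round 4: Ivy 23, Noor 16, Wendy 25. Noor eliminated.
Round 5: Ivy 23, Wendy 41. Wendy has a majority (≥33).

Wendy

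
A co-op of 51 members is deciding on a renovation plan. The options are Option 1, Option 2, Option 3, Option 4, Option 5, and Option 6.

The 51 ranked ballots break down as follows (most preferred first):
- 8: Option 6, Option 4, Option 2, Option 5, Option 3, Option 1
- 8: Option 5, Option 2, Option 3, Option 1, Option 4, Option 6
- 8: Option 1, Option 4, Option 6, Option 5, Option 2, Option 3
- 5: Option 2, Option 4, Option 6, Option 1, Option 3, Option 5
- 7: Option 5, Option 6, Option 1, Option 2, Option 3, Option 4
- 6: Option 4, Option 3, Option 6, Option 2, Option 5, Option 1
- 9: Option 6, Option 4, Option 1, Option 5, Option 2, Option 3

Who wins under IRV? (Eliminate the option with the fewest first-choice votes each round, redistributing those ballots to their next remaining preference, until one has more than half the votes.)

Option 4

Round 1: Option 1 8, Option 2 5, Option 3 0, Option 4 6, Option 5 15, Option 6 17. Option 3 eliminated.
Round 2: Option 1 8, Option 2 5, Option 4 6, Option 5 15, Option 6 17. Option 2 eliminated.
Round 3: Option 1 8, Option 4 11, Option 5 15, Option 6 17. Option 1 eliminated.
Round 4: Option 4 19, Option 5 15, Option 6 17. Option 5 eliminated.
Round 5: Option 4 27, Option 6 24. Option 4 has a majority (≥26).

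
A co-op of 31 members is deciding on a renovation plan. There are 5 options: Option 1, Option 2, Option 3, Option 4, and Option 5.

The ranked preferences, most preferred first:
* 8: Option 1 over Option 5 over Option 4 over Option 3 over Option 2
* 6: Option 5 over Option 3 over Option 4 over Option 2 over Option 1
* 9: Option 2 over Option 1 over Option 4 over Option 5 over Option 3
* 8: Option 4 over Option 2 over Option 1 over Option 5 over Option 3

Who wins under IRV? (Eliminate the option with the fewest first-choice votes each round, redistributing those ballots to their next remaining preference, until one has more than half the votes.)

Option 4

Round 1: Option 1 8, Option 2 9, Option 3 0, Option 4 8, Option 5 6. Option 3 eliminated.
Round 2: Option 1 8, Option 2 9, Option 4 8, Option 5 6. Option 5 eliminated.
Round 3: Option 1 8, Option 2 9, Option 4 14. Option 1 eliminated.
Round 4: Option 2 9, Option 4 22. Option 4 has a majority (≥16).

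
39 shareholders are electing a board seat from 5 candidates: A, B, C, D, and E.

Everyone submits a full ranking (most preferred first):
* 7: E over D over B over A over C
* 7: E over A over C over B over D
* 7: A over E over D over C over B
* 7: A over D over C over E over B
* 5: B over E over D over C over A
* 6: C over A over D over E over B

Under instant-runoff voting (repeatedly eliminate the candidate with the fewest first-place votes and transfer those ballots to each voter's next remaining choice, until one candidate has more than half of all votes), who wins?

A

Round 1: A 14, B 5, C 6, D 0, E 14. D eliminated.
Round 2: A 14, B 5, C 6, E 14. B eliminated.
Round 3: A 14, C 6, E 19. C eliminated.
Round 4: A 20, E 19. A has a majority (≥20).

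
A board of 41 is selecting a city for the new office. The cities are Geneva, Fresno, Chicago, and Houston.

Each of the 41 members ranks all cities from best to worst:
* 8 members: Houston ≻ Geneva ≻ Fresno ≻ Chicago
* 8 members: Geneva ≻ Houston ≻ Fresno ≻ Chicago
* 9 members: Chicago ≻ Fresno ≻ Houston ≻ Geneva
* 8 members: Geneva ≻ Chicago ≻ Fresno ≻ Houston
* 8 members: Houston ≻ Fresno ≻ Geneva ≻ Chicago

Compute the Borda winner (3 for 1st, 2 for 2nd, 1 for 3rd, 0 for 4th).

Geneva: 8×2 + 8×3 + 9×0 + 8×3 + 8×1 = 72
Fresno: 8×1 + 8×1 + 9×2 + 8×1 + 8×2 = 58
Chicago: 8×0 + 8×0 + 9×3 + 8×2 + 8×0 = 43
Houston: 8×3 + 8×2 + 9×1 + 8×0 + 8×3 = 73

Houston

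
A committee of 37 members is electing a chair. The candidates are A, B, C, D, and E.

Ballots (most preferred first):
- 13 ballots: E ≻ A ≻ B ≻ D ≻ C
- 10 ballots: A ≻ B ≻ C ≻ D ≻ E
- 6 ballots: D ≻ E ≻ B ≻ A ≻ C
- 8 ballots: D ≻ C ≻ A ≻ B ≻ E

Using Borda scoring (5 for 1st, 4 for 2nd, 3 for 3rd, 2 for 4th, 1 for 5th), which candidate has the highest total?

A: 13×4 + 10×5 + 6×2 + 8×3 = 138
B: 13×3 + 10×4 + 6×3 + 8×2 = 113
C: 13×1 + 10×3 + 6×1 + 8×4 = 81
D: 13×2 + 10×2 + 6×5 + 8×5 = 116
E: 13×5 + 10×1 + 6×4 + 8×1 = 107

A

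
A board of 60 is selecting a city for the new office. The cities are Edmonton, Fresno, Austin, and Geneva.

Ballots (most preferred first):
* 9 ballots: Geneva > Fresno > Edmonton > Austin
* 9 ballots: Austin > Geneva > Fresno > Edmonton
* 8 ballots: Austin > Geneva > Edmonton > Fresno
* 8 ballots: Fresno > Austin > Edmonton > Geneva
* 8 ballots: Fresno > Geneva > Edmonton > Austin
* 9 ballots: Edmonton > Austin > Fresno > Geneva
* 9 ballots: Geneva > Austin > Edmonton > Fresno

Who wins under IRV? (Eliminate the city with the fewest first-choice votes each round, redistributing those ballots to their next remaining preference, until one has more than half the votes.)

Austin

Round 1: Edmonton 9, Fresno 16, Austin 17, Geneva 18. Edmonton eliminated.
Round 2: Fresno 16, Austin 26, Geneva 18. Fresno eliminated.
Round 3: Austin 34, Geneva 26. Austin has a majority (≥31).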